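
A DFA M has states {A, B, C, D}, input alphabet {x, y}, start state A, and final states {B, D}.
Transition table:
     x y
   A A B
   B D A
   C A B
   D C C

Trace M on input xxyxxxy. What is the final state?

A --x--> A
A --x--> A
A --y--> B
B --x--> D
D --x--> C
C --x--> A
A --y--> B

B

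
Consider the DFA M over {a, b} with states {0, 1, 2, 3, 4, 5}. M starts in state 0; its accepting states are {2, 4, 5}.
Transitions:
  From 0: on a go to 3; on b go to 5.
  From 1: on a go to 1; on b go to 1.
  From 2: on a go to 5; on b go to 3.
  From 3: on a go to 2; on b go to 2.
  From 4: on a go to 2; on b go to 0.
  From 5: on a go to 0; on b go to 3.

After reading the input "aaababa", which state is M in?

0 --a--> 3
3 --a--> 2
2 --a--> 5
5 --b--> 3
3 --a--> 2
2 --b--> 3
3 --a--> 2

2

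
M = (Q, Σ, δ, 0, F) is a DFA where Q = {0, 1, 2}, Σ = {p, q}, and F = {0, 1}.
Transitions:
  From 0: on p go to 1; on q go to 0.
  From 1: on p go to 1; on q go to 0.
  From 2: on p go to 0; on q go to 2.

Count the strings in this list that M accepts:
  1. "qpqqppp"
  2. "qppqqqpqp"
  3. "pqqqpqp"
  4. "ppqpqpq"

"qpqqppp": accepted
"qppqqqpqp": accepted
"pqqqpqp": accepted
"ppqpqpq": accepted

4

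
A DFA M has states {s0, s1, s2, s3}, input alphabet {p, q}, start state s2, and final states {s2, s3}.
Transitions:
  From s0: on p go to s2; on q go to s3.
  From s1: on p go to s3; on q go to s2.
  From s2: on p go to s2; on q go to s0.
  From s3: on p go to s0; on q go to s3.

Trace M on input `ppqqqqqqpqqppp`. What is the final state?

s2 --p--> s2
s2 --p--> s2
s2 --q--> s0
s0 --q--> s3
s3 --q--> s3
s3 --q--> s3
s3 --q--> s3
s3 --q--> s3
s3 --p--> s0
s0 --q--> s3
s3 --q--> s3
s3 --p--> s0
s0 --p--> s2
s2 --p--> s2

s2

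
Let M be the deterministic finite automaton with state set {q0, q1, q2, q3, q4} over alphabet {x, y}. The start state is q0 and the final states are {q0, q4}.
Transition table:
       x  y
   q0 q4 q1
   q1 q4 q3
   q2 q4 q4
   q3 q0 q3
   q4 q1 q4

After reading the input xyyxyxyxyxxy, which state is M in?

q0 --x--> q4
q4 --y--> q4
q4 --y--> q4
q4 --x--> q1
q1 --y--> q3
q3 --x--> q0
q0 --y--> q1
q1 --x--> q4
q4 --y--> q4
q4 --x--> q1
q1 --x--> q4
q4 --y--> q4

q4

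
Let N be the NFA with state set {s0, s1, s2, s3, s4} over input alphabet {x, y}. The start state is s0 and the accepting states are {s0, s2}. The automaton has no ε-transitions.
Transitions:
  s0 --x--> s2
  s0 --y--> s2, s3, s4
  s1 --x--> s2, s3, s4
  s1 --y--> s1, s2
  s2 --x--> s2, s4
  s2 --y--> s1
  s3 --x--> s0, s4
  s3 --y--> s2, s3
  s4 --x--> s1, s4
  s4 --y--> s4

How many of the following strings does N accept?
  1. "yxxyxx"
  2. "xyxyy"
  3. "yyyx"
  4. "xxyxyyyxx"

"yxxyxx": accepted
"xyxyy": accepted
"yyyx": accepted
"xxyxyyyxx": accepted

4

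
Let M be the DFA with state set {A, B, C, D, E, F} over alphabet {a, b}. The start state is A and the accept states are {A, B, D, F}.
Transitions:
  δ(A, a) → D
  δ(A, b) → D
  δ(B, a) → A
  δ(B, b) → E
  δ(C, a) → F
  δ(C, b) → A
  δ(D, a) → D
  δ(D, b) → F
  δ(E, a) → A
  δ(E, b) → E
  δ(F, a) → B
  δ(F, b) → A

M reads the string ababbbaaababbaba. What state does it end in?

D

A --a--> D
D --b--> F
F --a--> B
B --b--> E
E --b--> E
E --b--> E
E --a--> A
A --a--> D
D --a--> D
D --b--> F
F --a--> B
B --b--> E
E --b--> E
E --a--> A
A --b--> D
D --a--> D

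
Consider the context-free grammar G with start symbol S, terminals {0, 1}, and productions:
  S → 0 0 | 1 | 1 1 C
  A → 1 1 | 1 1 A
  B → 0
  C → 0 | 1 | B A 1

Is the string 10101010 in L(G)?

no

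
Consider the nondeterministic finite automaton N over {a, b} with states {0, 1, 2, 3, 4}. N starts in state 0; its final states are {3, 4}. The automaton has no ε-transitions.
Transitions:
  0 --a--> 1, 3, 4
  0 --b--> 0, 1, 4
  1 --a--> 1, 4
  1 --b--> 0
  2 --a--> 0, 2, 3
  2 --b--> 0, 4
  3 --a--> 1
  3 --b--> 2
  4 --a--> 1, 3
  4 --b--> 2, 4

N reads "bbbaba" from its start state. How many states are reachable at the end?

5

Start: {0}
read b: {0, 1, 4}
read b: {0, 1, 2, 4}
read b: {0, 1, 2, 4}
read a: {0, 1, 2, 3, 4}
read b: {0, 1, 2, 4}
read a: {0, 1, 2, 3, 4}
Final reachable set {0, 1, 2, 3, 4} has 5 states.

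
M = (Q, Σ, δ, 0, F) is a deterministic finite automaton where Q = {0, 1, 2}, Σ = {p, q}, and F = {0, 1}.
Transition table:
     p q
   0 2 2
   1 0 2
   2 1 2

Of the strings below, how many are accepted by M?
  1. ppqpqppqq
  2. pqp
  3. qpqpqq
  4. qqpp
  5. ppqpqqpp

3

ppqpqppqq: rejected
pqp: accepted
qpqpqq: rejected
qqpp: accepted
ppqpqqpp: accepted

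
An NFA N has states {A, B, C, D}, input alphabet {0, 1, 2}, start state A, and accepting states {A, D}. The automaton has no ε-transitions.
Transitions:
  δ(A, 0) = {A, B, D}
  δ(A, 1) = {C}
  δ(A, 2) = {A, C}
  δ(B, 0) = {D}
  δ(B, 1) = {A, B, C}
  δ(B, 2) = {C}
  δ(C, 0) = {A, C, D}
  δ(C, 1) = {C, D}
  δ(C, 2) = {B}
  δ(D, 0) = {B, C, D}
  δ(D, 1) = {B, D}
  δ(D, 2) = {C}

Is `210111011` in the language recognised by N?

accepted

Start: {A}
read 2: {A, C}
read 1: {C, D}
read 0: {A, B, C, D}
read 1: {A, B, C, D}
read 1: {A, B, C, D}
read 1: {A, B, C, D}
read 0: {A, B, C, D}
read 1: {A, B, C, D}
read 1: {A, B, C, D}
Reachable ∩ accepting = {A, D} — nonempty.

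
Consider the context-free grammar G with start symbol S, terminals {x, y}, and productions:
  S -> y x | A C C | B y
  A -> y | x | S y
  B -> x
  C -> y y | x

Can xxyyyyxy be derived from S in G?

no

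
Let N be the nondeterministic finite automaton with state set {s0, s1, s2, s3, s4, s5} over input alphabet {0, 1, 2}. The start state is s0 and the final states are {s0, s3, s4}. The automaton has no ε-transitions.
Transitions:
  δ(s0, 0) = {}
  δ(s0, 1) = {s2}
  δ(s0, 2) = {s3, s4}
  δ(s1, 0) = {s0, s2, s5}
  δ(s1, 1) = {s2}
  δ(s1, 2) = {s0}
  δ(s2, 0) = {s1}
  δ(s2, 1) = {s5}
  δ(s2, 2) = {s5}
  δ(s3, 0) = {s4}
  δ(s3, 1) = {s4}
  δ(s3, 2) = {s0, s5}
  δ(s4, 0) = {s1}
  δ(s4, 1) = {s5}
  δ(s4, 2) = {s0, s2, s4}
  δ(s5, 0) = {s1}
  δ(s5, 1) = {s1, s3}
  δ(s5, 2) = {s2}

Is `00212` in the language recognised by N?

Start: {s0}
read 0: {}
The reachable set is empty and stays empty for the remaining 4 symbols.
Reachable ∩ accepting = {} — empty.

rejected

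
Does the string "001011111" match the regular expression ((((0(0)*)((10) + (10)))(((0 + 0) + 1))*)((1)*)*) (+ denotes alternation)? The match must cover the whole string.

Split as 0010·11111: (((0(0)*)((10)+(10)))(((0+0)+1))*) matches 0010 and ((1)*)* matches 11111.

yes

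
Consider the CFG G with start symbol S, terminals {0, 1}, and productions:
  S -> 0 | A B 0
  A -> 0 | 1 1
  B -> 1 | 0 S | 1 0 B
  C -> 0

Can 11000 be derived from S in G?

yes

S ⇒ AB0 ⇒ 11B0 ⇒ 110S0 ⇒ 11000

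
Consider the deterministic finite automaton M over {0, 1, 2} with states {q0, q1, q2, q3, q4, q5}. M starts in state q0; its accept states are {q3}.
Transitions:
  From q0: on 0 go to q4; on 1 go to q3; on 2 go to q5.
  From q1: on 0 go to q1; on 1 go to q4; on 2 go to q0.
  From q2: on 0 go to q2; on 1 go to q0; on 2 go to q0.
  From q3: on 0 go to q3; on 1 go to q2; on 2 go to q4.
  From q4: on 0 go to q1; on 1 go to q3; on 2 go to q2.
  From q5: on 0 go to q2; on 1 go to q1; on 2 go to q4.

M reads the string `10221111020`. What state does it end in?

q2

q0 --1--> q3
q3 --0--> q3
q3 --2--> q4
q4 --2--> q2
q2 --1--> q0
q0 --1--> q3
q3 --1--> q2
q2 --1--> q0
q0 --0--> q4
q4 --2--> q2
q2 --0--> q2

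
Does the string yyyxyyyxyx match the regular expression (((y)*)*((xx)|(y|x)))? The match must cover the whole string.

No split of yyyxyyyxyx into u·v has ((y)*)* matching u and ((xx)|(y|x)) matching v.

no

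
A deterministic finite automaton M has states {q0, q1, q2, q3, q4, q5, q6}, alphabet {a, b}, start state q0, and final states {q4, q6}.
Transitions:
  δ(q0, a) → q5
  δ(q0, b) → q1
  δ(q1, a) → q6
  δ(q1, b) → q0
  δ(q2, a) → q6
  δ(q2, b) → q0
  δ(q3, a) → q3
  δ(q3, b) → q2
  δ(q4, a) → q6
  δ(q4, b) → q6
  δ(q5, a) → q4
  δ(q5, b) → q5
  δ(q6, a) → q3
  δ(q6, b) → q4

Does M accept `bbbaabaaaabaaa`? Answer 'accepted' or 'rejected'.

q0 --b--> q1
q1 --b--> q0
q0 --b--> q1
q1 --a--> q6
q6 --a--> q3
q3 --b--> q2
q2 --a--> q6
q6 --a--> q3
q3 --a--> q3
q3 --a--> q3
q3 --b--> q2
q2 --a--> q6
q6 --a--> q3
q3 --a--> q3
End in state q3, which is not an accepting state.

rejected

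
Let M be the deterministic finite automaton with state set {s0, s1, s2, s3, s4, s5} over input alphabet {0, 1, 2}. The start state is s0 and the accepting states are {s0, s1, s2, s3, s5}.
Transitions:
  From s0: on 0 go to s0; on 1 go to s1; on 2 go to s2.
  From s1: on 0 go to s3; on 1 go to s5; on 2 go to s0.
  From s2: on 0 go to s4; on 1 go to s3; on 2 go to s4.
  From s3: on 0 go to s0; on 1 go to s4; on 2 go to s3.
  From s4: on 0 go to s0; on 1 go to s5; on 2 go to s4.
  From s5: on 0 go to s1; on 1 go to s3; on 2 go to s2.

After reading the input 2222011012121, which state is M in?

s4

s0 --2--> s2
s2 --2--> s4
s4 --2--> s4
s4 --2--> s4
s4 --0--> s0
s0 --1--> s1
s1 --1--> s5
s5 --0--> s1
s1 --1--> s5
s5 --2--> s2
s2 --1--> s3
s3 --2--> s3
s3 --1--> s4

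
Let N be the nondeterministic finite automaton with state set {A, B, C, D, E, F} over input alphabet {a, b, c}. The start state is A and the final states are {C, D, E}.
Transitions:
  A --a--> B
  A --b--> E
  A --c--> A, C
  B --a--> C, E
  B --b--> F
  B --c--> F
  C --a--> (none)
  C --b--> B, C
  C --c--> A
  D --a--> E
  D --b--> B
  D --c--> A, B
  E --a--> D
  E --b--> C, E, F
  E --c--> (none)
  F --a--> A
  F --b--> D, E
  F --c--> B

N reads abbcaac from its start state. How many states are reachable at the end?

2

Start: {A}
read a: {B}
read b: {F}
read b: {D, E}
read c: {A, B}
read a: {B, C, E}
read a: {C, D, E}
read c: {A, B}
Final reachable set {A, B} has 2 states.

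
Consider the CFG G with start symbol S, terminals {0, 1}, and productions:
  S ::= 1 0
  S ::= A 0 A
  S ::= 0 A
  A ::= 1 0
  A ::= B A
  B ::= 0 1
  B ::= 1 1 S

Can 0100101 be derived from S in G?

no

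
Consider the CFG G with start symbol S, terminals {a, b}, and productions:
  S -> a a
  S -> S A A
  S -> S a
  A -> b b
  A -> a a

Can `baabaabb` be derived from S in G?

no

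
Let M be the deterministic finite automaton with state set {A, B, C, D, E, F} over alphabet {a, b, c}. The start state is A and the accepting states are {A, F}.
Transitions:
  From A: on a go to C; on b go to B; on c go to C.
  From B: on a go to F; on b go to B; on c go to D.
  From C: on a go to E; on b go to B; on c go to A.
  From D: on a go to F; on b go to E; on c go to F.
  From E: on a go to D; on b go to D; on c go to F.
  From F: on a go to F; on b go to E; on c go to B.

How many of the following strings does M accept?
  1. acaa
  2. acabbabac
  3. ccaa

acaa: rejected
acabbabac: accepted
ccaa: rejected

1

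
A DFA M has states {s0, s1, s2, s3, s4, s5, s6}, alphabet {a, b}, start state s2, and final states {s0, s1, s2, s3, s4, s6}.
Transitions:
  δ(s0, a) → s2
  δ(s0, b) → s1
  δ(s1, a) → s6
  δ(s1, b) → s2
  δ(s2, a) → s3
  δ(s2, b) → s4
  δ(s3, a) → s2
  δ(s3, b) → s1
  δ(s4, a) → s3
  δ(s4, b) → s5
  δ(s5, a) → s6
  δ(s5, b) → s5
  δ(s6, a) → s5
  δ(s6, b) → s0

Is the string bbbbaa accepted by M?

s2 --b--> s4
s4 --b--> s5
s5 --b--> s5
s5 --b--> s5
s5 --a--> s6
s6 --a--> s5
End in state s5, which is not an accepting state.

rejected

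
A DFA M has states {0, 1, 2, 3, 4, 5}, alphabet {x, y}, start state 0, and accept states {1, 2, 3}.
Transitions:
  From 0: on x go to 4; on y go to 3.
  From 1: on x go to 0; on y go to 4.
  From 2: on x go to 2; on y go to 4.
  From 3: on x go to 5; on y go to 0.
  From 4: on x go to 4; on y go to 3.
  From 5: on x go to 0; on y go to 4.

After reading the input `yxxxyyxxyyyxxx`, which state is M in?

4

0 --y--> 3
3 --x--> 5
5 --x--> 0
0 --x--> 4
4 --y--> 3
3 --y--> 0
0 --x--> 4
4 --x--> 4
4 --y--> 3
3 --y--> 0
0 --y--> 3
3 --x--> 5
5 --x--> 0
0 --x--> 4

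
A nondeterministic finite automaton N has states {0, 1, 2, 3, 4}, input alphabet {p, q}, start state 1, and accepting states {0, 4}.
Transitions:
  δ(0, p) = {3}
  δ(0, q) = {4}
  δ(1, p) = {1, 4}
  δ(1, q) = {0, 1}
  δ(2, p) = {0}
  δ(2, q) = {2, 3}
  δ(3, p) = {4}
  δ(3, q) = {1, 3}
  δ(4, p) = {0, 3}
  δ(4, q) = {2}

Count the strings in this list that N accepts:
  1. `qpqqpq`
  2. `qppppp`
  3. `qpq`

`qpqqpq`: accepted
`qppppp`: accepted
`qpq`: accepted

3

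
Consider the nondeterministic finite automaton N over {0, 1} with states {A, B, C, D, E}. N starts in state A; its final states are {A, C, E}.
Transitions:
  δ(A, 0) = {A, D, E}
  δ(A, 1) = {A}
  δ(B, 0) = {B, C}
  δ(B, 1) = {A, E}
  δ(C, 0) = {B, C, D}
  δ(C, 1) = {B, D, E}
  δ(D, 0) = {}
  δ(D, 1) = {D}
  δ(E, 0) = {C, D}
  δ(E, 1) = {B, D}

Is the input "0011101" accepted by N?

accepted

Start: {A}
read 0: {A, D, E}
read 0: {A, C, D, E}
read 1: {A, B, D, E}
read 1: {A, B, D, E}
read 1: {A, B, D, E}
read 0: {A, B, C, D, E}
read 1: {A, B, D, E}
Reachable ∩ accepting = {A, E} — nonempty.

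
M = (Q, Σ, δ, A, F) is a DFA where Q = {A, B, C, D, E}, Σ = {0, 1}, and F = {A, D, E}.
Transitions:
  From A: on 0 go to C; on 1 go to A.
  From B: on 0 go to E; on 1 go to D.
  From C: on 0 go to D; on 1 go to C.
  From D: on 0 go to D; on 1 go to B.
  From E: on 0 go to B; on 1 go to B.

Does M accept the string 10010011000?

A --1--> A
A --0--> C
C --0--> D
D --1--> B
B --0--> E
E --0--> B
B --1--> D
D --1--> B
B --0--> E
E --0--> B
B --0--> E
End in state E, which is an accepting state.

accepted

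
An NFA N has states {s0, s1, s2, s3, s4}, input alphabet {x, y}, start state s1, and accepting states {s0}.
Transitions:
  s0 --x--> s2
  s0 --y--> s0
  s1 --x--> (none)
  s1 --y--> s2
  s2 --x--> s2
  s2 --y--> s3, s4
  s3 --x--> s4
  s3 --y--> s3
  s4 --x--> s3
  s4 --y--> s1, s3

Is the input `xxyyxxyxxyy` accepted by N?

Start: {s1}
read x: {}
The reachable set is empty and stays empty for the remaining 10 symbols.
Reachable ∩ accepting = {} — empty.

rejected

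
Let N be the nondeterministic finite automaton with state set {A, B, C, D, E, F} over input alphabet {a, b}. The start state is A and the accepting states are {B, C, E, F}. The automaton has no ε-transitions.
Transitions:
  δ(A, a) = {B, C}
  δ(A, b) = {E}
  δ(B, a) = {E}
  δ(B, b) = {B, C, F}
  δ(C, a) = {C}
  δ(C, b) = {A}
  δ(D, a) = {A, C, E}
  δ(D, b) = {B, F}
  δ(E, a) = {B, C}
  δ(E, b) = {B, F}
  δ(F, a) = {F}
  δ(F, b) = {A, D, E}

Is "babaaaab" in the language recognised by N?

Start: {A}
read b: {E}
read a: {B, C}
read b: {A, B, C, F}
read a: {B, C, E, F}
read a: {B, C, E, F}
read a: {B, C, E, F}
read a: {B, C, E, F}
read b: {A, B, C, D, E, F}
Reachable ∩ accepting = {B, C, E, F} — nonempty.

accepted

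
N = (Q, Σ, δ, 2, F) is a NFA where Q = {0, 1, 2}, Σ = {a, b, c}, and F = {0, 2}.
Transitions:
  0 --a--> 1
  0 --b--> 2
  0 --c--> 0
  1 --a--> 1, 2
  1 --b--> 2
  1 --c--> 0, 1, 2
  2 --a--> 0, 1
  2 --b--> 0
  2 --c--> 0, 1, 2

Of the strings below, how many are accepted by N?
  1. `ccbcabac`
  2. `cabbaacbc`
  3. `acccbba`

3

`ccbcabac`: accepted
`cabbaacbc`: accepted
`acccbba`: accepted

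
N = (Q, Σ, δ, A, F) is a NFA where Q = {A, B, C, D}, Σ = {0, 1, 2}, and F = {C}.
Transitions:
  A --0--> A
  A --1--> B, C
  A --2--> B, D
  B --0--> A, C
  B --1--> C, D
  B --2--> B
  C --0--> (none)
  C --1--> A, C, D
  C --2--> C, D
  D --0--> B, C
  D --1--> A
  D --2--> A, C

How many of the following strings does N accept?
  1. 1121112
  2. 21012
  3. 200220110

3

1121112: accepted
21012: accepted
200220110: accepted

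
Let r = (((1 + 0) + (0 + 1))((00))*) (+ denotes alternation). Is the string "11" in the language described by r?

No split of 11 into u·v has ((1+0)+(0+1)) matching u and ((00))* matching v.

no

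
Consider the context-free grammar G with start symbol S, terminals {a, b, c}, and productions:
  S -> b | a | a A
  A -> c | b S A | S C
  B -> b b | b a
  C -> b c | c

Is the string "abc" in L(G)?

yes

S ⇒ aA ⇒ aSC ⇒ abC ⇒ abc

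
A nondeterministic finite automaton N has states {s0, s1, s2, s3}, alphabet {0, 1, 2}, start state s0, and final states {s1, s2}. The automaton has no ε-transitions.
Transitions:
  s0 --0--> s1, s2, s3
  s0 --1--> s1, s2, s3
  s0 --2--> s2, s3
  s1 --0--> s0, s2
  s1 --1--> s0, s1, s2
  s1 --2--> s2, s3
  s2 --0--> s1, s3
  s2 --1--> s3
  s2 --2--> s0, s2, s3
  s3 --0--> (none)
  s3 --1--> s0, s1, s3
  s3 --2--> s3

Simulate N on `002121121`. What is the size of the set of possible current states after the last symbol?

Start: {s0}
read 0: {s1, s2, s3}
read 0: {s0, s1, s2, s3}
read 2: {s0, s2, s3}
read 1: {s0, s1, s2, s3}
read 2: {s0, s2, s3}
read 1: {s0, s1, s2, s3}
read 1: {s0, s1, s2, s3}
read 2: {s0, s2, s3}
read 1: {s0, s1, s2, s3}
Final reachable set {s0, s1, s2, s3} has 4 states.

4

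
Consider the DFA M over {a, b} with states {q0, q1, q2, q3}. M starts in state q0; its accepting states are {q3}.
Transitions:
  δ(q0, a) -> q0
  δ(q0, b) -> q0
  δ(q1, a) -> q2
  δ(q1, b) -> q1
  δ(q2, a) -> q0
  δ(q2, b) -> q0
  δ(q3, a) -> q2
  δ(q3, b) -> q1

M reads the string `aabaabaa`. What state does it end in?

q0 --a--> q0
q0 --a--> q0
q0 --b--> q0
q0 --a--> q0
q0 --a--> q0
q0 --b--> q0
q0 --a--> q0
q0 --a--> q0

q0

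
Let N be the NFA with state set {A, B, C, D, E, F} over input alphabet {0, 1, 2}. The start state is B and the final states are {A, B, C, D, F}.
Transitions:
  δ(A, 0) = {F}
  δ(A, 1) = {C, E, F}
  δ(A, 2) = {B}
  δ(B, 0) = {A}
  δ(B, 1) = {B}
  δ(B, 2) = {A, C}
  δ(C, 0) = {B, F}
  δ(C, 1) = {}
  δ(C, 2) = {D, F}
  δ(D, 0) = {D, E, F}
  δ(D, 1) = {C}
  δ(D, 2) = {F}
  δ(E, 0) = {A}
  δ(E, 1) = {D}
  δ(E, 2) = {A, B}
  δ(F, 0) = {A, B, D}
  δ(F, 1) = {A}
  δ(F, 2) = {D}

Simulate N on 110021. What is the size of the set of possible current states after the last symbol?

Start: {B}
read 1: {B}
read 1: {B}
read 0: {A}
read 0: {F}
read 2: {D}
read 1: {C}
Final reachable set {C} has 1 state.

1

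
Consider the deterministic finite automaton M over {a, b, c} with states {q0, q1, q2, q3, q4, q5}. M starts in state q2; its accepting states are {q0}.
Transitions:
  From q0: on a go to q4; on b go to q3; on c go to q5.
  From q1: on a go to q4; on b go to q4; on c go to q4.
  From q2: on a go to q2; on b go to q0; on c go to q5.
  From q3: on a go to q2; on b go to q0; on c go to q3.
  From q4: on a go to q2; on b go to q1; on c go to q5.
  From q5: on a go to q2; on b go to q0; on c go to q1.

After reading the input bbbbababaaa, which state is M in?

q2 --b--> q0
q0 --b--> q3
q3 --b--> q0
q0 --b--> q3
q3 --a--> q2
q2 --b--> q0
q0 --a--> q4
q4 --b--> q1
q1 --a--> q4
q4 --a--> q2
q2 --a--> q2

q2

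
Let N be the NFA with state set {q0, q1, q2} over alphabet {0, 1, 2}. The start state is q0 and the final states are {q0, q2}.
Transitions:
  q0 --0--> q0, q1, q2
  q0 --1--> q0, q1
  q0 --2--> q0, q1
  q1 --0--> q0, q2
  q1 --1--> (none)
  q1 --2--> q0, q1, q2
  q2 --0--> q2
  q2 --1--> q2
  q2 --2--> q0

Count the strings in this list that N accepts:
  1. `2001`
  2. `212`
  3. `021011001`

`2001`: accepted
`212`: accepted
`021011001`: accepted

3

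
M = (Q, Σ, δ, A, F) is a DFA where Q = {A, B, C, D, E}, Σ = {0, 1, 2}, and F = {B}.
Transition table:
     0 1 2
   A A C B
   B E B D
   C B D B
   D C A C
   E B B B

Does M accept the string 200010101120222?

rejected

A --2--> B
B --0--> E
E --0--> B
B --0--> E
E --1--> B
B --0--> E
E --1--> B
B --0--> E
E --1--> B
B --1--> B
B --2--> D
D --0--> C
C --2--> B
B --2--> D
D --2--> C
End in state C, which is not an accepting state.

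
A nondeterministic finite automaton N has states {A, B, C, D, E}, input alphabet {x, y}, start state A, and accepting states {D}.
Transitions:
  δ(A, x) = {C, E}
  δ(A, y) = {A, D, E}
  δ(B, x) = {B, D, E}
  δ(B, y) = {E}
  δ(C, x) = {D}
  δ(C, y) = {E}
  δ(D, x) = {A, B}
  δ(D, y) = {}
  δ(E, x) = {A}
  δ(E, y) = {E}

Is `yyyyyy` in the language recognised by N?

Start: {A}
read y: {A, D, E}
read y: {A, D, E}
read y: {A, D, E}
read y: {A, D, E}
read y: {A, D, E}
read y: {A, D, E}
Reachable ∩ accepting = {D} — nonempty.

accepted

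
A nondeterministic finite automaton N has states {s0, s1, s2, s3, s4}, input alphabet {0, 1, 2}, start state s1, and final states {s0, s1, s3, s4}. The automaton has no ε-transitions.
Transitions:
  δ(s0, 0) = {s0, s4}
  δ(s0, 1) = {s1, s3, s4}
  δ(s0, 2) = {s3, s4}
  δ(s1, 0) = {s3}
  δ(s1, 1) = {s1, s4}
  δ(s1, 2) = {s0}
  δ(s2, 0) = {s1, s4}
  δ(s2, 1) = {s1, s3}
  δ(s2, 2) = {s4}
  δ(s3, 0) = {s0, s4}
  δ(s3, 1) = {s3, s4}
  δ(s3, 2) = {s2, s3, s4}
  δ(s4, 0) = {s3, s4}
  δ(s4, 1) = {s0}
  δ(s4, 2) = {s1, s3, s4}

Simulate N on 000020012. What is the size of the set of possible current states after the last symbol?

5

Start: {s1}
read 0: {s3}
read 0: {s0, s4}
read 0: {s0, s3, s4}
read 0: {s0, s3, s4}
read 2: {s1, s2, s3, s4}
read 0: {s0, s1, s3, s4}
read 0: {s0, s3, s4}
read 1: {s0, s1, s3, s4}
read 2: {s0, s1, s2, s3, s4}
Final reachable set {s0, s1, s2, s3, s4} has 5 states.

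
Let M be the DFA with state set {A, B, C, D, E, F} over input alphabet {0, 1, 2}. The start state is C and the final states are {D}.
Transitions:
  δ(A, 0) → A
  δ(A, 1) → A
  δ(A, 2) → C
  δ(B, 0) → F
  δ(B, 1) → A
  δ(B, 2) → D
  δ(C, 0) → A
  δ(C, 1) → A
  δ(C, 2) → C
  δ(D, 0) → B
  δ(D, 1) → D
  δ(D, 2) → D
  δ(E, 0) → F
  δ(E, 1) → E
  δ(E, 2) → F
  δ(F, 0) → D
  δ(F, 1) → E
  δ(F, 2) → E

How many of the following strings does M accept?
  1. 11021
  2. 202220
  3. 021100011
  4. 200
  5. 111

11021: rejected
202220: rejected
021100011: rejected
200: rejected
111: rejected

0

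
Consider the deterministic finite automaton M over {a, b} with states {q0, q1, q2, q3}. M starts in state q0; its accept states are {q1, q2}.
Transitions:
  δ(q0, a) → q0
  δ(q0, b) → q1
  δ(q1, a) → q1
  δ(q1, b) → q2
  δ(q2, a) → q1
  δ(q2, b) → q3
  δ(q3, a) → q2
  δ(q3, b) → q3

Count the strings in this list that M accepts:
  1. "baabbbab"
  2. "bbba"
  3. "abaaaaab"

2

"baabbbab": rejected
"bbba": accepted
"abaaaaab": accepted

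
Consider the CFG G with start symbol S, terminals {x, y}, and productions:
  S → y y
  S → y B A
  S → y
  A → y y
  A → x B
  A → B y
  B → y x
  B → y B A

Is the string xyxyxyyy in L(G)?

no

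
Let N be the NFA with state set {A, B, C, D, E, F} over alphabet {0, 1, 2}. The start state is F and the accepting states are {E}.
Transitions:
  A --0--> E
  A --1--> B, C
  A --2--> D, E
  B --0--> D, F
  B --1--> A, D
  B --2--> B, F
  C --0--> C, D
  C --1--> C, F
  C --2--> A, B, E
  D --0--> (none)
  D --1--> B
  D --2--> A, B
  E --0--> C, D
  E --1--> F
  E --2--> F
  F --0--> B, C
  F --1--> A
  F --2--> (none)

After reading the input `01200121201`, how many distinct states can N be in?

5

Start: {F}
read 0: {B, C}
read 1: {A, C, D, F}
read 2: {A, B, D, E}
read 0: {C, D, E, F}
read 0: {B, C, D}
read 1: {A, B, C, D, F}
read 2: {A, B, D, E, F}
read 1: {A, B, C, D, F}
read 2: {A, B, D, E, F}
read 0: {B, C, D, E, F}
read 1: {A, B, C, D, F}
Final reachable set {A, B, C, D, F} has 5 states.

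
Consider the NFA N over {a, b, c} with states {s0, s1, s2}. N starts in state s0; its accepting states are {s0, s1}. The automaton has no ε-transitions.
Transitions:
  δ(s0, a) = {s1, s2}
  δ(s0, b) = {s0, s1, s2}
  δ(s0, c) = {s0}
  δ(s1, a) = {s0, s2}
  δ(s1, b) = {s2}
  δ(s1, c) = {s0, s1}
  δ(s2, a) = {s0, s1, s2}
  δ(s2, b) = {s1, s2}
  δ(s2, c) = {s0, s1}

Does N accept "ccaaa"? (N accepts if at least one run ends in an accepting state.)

Start: {s0}
read c: {s0}
read c: {s0}
read a: {s1, s2}
read a: {s0, s1, s2}
read a: {s0, s1, s2}
Reachable ∩ accepting = {s0, s1} — nonempty.

accepted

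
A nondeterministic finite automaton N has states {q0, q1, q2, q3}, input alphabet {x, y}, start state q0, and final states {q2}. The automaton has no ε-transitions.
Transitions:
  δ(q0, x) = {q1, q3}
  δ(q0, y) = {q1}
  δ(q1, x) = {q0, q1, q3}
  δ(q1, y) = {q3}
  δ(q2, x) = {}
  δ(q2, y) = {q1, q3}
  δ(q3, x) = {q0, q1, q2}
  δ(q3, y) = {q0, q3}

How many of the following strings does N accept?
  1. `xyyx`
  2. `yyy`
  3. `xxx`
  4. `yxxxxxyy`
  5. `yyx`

`xyyx`: accepted
`yyy`: rejected
`xxx`: accepted
`yxxxxxyy`: rejected
`yyx`: accepted

3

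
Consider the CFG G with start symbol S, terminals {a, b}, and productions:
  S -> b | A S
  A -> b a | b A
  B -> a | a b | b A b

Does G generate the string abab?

no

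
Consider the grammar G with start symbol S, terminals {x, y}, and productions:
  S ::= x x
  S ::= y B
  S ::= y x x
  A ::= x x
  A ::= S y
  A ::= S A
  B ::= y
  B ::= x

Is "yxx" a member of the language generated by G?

S ⇒ yxx

yes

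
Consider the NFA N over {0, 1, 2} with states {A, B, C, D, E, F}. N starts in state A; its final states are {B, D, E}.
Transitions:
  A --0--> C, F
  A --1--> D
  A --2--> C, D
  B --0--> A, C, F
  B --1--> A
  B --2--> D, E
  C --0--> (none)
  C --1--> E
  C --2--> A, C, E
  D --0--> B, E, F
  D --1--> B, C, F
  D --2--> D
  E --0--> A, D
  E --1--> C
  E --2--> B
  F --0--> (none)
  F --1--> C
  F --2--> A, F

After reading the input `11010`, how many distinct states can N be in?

5

Start: {A}
read 1: {D}
read 1: {B, C, F}
read 0: {A, C, F}
read 1: {C, D, E}
read 0: {A, B, D, E, F}
Final reachable set {A, B, D, E, F} has 5 states.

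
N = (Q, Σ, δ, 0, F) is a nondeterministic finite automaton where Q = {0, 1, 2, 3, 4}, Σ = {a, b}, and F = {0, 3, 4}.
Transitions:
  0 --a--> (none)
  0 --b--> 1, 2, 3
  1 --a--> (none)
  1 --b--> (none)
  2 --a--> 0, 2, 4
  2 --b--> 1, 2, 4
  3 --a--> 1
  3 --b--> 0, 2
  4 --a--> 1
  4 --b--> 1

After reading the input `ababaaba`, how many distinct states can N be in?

Start: {0}
read a: {}
The reachable set is empty and stays empty for the remaining 7 symbols.
Final reachable set {} has 0 states.

0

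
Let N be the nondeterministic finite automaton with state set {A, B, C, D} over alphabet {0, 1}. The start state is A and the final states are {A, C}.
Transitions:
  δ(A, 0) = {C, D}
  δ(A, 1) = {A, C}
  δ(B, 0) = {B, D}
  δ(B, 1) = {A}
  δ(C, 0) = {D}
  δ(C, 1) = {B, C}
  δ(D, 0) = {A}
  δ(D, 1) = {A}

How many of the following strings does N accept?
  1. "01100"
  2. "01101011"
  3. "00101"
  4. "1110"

"01100": accepted
"01101011": accepted
"00101": accepted
"1110": accepted

4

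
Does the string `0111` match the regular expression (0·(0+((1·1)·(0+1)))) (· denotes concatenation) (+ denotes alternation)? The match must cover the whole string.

Split as 0·111: 0 matches 0 and (0+((1·1)·(0+1))) matches 111.

yes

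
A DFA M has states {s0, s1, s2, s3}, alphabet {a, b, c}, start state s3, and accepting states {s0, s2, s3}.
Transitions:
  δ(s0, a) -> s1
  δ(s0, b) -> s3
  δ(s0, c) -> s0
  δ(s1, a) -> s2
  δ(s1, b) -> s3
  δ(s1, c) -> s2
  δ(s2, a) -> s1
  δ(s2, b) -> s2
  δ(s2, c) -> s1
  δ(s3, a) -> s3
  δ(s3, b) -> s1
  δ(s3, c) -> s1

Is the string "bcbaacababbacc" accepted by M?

s3 --b--> s1
s1 --c--> s2
s2 --b--> s2
s2 --a--> s1
s1 --a--> s2
s2 --c--> s1
s1 --a--> s2
s2 --b--> s2
s2 --a--> s1
s1 --b--> s3
s3 --b--> s1
s1 --a--> s2
s2 --c--> s1
s1 --c--> s2
End in state s2, which is an accepting state.

accepted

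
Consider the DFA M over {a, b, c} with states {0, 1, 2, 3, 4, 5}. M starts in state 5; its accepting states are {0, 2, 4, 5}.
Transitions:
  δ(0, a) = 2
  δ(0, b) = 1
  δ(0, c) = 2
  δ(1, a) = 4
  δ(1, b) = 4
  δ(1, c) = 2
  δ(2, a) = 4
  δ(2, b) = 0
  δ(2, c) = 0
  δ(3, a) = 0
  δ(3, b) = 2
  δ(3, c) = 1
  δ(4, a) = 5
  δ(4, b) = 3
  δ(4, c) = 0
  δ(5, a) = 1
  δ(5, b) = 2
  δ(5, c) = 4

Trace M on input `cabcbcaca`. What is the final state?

2

5 --c--> 4
4 --a--> 5
5 --b--> 2
2 --c--> 0
0 --b--> 1
1 --c--> 2
2 --a--> 4
4 --c--> 0
0 --a--> 2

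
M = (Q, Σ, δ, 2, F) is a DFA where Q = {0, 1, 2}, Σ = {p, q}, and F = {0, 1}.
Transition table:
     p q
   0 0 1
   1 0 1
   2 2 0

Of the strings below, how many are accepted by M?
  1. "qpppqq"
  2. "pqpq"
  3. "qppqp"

3

"qpppqq": accepted
"pqpq": accepted
"qppqp": accepted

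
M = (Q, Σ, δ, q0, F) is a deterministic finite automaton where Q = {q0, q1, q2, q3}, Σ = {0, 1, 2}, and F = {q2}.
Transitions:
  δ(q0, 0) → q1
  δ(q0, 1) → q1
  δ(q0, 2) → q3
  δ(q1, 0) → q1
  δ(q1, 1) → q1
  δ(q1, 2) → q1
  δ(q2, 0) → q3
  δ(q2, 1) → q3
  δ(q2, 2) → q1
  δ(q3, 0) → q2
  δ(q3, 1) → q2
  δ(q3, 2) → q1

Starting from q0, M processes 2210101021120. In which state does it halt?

q0 --2--> q3
q3 --2--> q1
q1 --1--> q1
q1 --0--> q1
q1 --1--> q1
q1 --0--> q1
q1 --1--> q1
q1 --0--> q1
q1 --2--> q1
q1 --1--> q1
q1 --1--> q1
q1 --2--> q1
q1 --0--> q1

q1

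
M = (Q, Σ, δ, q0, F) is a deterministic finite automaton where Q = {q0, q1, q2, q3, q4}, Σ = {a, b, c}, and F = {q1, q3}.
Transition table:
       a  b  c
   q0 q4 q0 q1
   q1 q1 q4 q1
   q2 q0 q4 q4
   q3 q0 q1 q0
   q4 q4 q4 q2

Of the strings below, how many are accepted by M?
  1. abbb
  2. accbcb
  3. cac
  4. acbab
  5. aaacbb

abbb: rejected
accbcb: rejected
cac: accepted
acbab: rejected
aaacbb: rejected

1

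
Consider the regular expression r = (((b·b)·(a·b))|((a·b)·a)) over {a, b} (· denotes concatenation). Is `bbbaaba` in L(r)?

Neither ((b·b)·(a·b)) nor ((a·b)·a) matches bbbaaba.

no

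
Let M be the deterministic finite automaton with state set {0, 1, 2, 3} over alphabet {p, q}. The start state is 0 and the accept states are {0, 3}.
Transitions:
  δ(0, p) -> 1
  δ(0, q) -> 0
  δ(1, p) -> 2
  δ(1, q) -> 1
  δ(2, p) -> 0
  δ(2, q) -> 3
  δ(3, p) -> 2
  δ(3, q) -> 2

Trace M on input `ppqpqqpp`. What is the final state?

0 --p--> 1
1 --p--> 2
2 --q--> 3
3 --p--> 2
2 --q--> 3
3 --q--> 2
2 --p--> 0
0 --p--> 1

1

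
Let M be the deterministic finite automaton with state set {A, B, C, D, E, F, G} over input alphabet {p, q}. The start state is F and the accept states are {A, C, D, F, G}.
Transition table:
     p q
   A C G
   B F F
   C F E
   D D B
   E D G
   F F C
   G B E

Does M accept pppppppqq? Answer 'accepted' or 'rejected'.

rejected

F --p--> F
F --p--> F
F --p--> F
F --p--> F
F --p--> F
F --p--> F
F --p--> F
F --q--> C
C --q--> E
End in state E, which is not an accepting state.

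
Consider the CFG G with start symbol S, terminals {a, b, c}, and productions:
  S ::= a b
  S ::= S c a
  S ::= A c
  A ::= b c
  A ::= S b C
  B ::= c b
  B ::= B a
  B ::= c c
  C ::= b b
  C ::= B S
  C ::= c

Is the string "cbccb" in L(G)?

no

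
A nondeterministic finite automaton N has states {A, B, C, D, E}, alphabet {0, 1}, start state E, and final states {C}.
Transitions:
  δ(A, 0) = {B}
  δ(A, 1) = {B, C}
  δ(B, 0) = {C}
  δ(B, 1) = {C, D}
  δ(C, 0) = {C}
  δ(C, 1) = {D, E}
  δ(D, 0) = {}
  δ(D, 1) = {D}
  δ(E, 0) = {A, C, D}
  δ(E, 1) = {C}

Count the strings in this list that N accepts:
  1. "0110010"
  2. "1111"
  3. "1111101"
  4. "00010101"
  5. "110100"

"0110010": accepted
"1111": rejected
"1111101": rejected
"00010101": accepted
"110100": accepted

3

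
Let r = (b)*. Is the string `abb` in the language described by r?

abb cannot be split into zero or more pieces each matching b.

no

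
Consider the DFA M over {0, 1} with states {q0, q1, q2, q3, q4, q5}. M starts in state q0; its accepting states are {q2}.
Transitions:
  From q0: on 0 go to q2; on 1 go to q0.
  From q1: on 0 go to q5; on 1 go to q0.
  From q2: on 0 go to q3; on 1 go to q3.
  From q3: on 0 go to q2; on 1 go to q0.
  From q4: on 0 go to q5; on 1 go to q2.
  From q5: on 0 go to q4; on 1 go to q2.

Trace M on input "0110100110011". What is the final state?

q0

q0 --0--> q2
q2 --1--> q3
q3 --1--> q0
q0 --0--> q2
q2 --1--> q3
q3 --0--> q2
q2 --0--> q3
q3 --1--> q0
q0 --1--> q0
q0 --0--> q2
q2 --0--> q3
q3 --1--> q0
q0 --1--> q0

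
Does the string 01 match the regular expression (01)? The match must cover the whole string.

yes

Split as 0·1: 0 matches 0 and 1 matches 1.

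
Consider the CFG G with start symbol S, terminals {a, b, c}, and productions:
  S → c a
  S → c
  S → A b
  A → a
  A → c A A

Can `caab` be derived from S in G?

yes

S ⇒ Ab ⇒ cAAb ⇒ caAb ⇒ caab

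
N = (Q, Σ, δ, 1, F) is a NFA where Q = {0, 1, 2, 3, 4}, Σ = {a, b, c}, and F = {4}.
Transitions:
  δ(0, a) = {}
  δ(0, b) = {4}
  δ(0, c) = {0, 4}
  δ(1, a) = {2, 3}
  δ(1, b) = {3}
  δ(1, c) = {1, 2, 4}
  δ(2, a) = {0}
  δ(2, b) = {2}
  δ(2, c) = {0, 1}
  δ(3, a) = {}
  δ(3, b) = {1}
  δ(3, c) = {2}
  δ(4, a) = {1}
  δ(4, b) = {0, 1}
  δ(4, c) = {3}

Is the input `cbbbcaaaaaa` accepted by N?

Start: {1}
read c: {1, 2, 4}
read b: {0, 1, 2, 3}
read b: {1, 2, 3, 4}
read b: {0, 1, 2, 3}
read c: {0, 1, 2, 4}
read a: {0, 1, 2, 3}
read a: {0, 2, 3}
read a: {0}
read a: {}
The reachable set is empty and stays empty for the remaining 2 symbols.
Reachable ∩ accepting = {} — empty.

rejected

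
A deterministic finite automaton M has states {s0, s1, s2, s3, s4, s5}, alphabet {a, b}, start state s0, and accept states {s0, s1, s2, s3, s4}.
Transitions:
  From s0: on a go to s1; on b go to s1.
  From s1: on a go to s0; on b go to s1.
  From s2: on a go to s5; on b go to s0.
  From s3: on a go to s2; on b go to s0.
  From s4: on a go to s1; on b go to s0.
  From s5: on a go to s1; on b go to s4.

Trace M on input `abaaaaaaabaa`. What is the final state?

s1

s0 --a--> s1
s1 --b--> s1
s1 --a--> s0
s0 --a--> s1
s1 --a--> s0
s0 --a--> s1
s1 --a--> s0
s0 --a--> s1
s1 --a--> s0
s0 --b--> s1
s1 --a--> s0
s0 --a--> s1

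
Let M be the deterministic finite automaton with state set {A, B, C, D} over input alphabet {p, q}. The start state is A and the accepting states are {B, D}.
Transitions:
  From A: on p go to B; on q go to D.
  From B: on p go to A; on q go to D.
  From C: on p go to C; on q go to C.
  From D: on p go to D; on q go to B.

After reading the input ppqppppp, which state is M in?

D

A --p--> B
B --p--> A
A --q--> D
D --p--> D
D --p--> D
D --p--> D
D --p--> D
D --p--> D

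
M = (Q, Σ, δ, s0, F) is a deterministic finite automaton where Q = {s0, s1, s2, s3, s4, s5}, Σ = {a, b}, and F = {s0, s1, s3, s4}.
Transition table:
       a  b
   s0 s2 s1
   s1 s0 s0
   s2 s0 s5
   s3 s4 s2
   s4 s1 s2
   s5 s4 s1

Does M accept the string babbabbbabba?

accepted

s0 --b--> s1
s1 --a--> s0
s0 --b--> s1
s1 --b--> s0
s0 --a--> s2
s2 --b--> s5
s5 --b--> s1
s1 --b--> s0
s0 --a--> s2
s2 --b--> s5
s5 --b--> s1
s1 --a--> s0
End in state s0, which is an accepting state.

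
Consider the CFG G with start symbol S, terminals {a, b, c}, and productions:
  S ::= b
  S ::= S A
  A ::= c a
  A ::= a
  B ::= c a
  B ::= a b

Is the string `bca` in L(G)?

yes

S ⇒ SA ⇒ bA ⇒ bca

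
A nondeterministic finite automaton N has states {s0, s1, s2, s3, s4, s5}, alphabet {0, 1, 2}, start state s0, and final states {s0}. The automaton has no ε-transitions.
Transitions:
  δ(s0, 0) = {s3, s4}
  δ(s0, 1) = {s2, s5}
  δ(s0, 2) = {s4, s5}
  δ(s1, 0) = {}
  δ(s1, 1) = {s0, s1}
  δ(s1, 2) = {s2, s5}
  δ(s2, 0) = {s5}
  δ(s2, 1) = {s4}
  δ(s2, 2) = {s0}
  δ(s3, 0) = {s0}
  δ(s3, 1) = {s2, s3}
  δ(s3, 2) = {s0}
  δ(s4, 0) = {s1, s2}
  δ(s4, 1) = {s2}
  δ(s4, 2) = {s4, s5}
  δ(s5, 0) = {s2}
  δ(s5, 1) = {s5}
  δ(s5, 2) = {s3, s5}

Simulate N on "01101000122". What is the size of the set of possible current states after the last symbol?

Start: {s0}
read 0: {s3, s4}
read 1: {s2, s3}
read 1: {s2, s3, s4}
read 0: {s0, s1, s2, s5}
read 1: {s0, s1, s2, s4, s5}
read 0: {s1, s2, s3, s4, s5}
read 0: {s0, s1, s2, s5}
read 0: {s2, s3, s4, s5}
read 1: {s2, s3, s4, s5}
read 2: {s0, s3, s4, s5}
read 2: {s0, s3, s4, s5}
Final reachable set {s0, s3, s4, s5} has 4 states.

4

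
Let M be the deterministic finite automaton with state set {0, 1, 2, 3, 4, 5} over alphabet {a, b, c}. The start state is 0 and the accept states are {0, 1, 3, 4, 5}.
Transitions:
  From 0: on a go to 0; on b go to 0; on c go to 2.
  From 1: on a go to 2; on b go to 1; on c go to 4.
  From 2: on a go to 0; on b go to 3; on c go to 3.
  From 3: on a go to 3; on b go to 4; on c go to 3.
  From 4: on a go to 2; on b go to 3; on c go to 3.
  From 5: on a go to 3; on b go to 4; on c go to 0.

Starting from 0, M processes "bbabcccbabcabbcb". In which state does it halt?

4

0 --b--> 0
0 --b--> 0
0 --a--> 0
0 --b--> 0
0 --c--> 2
2 --c--> 3
3 --c--> 3
3 --b--> 4
4 --a--> 2
2 --b--> 3
3 --c--> 3
3 --a--> 3
3 --b--> 4
4 --b--> 3
3 --c--> 3
3 --b--> 4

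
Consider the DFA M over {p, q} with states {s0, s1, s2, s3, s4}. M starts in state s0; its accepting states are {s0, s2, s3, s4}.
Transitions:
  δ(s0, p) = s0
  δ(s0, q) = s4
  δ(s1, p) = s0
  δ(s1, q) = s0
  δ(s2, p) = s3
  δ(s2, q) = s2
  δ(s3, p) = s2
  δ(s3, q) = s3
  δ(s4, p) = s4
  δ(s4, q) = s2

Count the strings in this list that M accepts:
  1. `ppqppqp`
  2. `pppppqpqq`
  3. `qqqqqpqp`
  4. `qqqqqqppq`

4

`ppqppqp`: accepted
`pppppqpqq`: accepted
`qqqqqpqp`: accepted
`qqqqqqppq`: accepted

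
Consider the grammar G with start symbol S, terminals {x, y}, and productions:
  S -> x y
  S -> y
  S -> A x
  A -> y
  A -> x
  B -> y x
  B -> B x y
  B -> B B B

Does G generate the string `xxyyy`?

no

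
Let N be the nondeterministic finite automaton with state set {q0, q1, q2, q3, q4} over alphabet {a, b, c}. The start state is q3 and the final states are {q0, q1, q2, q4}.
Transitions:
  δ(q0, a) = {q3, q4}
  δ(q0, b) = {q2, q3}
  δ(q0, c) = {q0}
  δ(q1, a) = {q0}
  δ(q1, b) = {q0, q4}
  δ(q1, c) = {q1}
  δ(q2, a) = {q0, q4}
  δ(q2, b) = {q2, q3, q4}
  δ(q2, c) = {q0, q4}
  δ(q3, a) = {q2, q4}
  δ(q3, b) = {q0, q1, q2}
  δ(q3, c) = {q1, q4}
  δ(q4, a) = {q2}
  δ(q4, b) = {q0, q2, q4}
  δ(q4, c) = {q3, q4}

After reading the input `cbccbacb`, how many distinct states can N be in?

5

Start: {q3}
read c: {q1, q4}
read b: {q0, q2, q4}
read c: {q0, q3, q4}
read c: {q0, q1, q3, q4}
read b: {q0, q1, q2, q3, q4}
read a: {q0, q2, q3, q4}
read c: {q0, q1, q3, q4}
read b: {q0, q1, q2, q3, q4}
Final reachable set {q0, q1, q2, q3, q4} has 5 states.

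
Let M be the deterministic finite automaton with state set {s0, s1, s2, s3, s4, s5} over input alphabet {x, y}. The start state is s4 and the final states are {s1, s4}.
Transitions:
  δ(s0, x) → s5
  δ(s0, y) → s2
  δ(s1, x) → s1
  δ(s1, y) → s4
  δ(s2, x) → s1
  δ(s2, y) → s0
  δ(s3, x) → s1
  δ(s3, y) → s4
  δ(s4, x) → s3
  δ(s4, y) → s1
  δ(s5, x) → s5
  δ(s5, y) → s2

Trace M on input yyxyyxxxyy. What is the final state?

s1

s4 --y--> s1
s1 --y--> s4
s4 --x--> s3
s3 --y--> s4
s4 --y--> s1
s1 --x--> s1
s1 --x--> s1
s1 --x--> s1
s1 --y--> s4
s4 --y--> s1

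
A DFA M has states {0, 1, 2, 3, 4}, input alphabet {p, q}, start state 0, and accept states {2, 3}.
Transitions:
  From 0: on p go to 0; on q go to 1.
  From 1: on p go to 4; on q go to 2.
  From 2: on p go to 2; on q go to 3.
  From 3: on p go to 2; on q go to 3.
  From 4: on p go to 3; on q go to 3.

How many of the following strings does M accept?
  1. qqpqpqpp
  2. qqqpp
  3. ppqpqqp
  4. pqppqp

4

qqpqpqpp: accepted
qqqpp: accepted
ppqpqqp: accepted
pqppqp: accepted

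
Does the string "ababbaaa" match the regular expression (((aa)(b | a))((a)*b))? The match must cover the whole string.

no

No split of ababbaaa into u·v has ((aa)(b|a)) matching u and ((a)*b) matching v.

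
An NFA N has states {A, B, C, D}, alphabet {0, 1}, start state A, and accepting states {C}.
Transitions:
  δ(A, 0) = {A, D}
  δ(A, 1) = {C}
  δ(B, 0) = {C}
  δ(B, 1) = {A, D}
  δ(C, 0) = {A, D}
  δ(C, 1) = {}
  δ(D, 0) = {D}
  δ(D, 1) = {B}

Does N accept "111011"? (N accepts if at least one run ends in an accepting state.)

Start: {A}
read 1: {C}
read 1: {}
The reachable set is empty and stays empty for the remaining 4 symbols.
Reachable ∩ accepting = {} — empty.

rejected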